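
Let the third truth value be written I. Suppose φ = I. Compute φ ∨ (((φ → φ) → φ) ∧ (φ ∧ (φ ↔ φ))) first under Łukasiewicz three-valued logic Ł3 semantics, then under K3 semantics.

In Łukasiewicz three-valued logic Ł3: φ → φ = I → I = True  [min(1, 1−½+½)]
(φ → φ) → φ = True → I = I
φ ↔ φ = I ↔ I = True
φ ∧ (φ ↔ φ) = I ∧ True = I
((φ → φ) → φ) ∧ (φ ∧ (φ ↔ φ)) = I ∧ I = I
φ ∨ (((φ → φ) → φ) ∧ (φ ∧ (φ ↔ φ))) = I ∨ I = I
In K3: φ → φ = I → I = I  [¬I ∨ I]
(φ → φ) → φ = I → I = I
φ ↔ φ = I ↔ I = I
φ ∧ (φ ↔ φ) = I ∧ I = I
((φ → φ) → φ) ∧ (φ ∧ (φ ↔ φ)) = I ∧ I = I
φ ∨ (((φ → φ) → φ) ∧ (φ ∧ (φ ↔ φ))) = I ∨ I = I

I; I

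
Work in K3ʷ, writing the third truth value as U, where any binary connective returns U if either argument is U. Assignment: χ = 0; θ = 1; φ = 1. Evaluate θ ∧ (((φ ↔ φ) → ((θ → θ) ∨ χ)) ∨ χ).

1

φ ↔ φ = 1 ↔ 1 = 1
θ → θ = 1 → 1 = 1
(θ → θ) ∨ χ = 1 ∨ 0 = 1
(φ ↔ φ) → ((θ → θ) ∨ χ) = 1 → 1 = 1
((φ ↔ φ) → ((θ → θ) ∨ χ)) ∨ χ = 1 ∨ 0 = 1
θ ∧ (((φ ↔ φ) → ((θ → θ) ∨ χ)) ∨ χ) = 1 ∧ 1 = 1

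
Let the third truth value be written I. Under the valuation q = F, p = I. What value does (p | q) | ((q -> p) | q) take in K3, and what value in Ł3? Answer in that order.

T; T

In K3: p | q = I | F = I
q -> p = F -> I = T  [~F | I]
(q -> p) | q = T | F = T
(p | q) | ((q -> p) | q) = I | T = T
In Ł3: p | q = I | F = I
q -> p = F -> I = T
(q -> p) | q = T | F = T
(p | q) | ((q -> p) | q) = I | T = T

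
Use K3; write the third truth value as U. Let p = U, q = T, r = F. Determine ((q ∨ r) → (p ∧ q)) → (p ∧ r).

U

q ∨ r = T ∨ F = T
p ∧ q = U ∧ T = U
(q ∨ r) → (p ∧ q) = T → U = U
p ∧ r = U ∧ F = F
((q ∨ r) → (p ∧ q)) → (p ∧ r) = U → F = U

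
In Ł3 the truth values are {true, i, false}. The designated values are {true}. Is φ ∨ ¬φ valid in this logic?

Countermodel: φ=i gives i, which is not designated.

No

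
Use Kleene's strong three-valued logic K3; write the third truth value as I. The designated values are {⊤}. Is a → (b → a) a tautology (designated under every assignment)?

Countermodel: a=I, b=⊤ gives I, which is not designated.

No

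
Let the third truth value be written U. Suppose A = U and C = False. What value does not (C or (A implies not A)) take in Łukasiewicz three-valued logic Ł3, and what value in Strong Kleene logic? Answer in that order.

False; U

In Łukasiewicz three-valued logic Ł3: not A = not U = U
A implies not A = U implies U = True
C or (A implies not A) = False or True = True
not (C or (A implies not A)) = not True = False
In Strong Kleene logic: not A = not U = U
A implies not A = U implies U = U  [not U or U]
C or (A implies not A) = False or U = U
not (C or (A implies not A)) = not U = U
They differ because Łukasiewicz three-valued logic Ł3 and Strong Kleene logic treat U differently under implication.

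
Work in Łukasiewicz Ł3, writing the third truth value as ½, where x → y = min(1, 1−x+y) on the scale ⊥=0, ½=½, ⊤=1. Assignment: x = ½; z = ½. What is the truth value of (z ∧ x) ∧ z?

z ∧ x = ½ ∧ ½ = ½
(z ∧ x) ∧ z = ½ ∧ ½ = ½

½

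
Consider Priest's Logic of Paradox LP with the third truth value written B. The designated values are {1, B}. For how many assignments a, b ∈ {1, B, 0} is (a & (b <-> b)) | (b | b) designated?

8

Of the 9 assignments, 8 give a value in {1, B}.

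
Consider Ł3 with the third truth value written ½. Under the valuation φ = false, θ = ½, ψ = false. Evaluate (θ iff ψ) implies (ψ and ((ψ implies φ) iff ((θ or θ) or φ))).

θ iff ψ = ½ iff false = ½
ψ implies φ = false implies false = true
θ or θ = ½ or ½ = ½
(θ or θ) or φ = ½ or false = ½
(ψ implies φ) iff ((θ or θ) or φ) = true iff ½ = ½
ψ and ((ψ implies φ) iff ((θ or θ) or φ)) = false and ½ = false
(θ iff ψ) implies (ψ and ((ψ implies φ) iff ((θ or θ) or φ))) = ½ implies false = ½

½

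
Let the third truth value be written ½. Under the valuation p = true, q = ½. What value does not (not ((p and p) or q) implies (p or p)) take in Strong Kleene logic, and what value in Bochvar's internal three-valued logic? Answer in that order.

In Strong Kleene logic: p and p = true and true = true
(p and p) or q = true or ½ = true
not ((p and p) or q) = not true = false
p or p = true or true = true
not ((p and p) or q) implies (p or p) = false implies true = true
not (not ((p and p) or q) implies (p or p)) = not true = false
In Bochvar's internal three-valued logic: p and p = true and true = true
(p and p) or q = true or ½ = ½
not ((p and p) or q) = not ½ = ½
p or p = true or true = true
not ((p and p) or q) implies (p or p) = ½ implies true = ½  [any arg is the third value ⇒ result is the third value]
not (not ((p and p) or q) implies (p or p)) = not ½ = ½
They differ because Strong Kleene logic and Bochvar's internal three-valued logic treat ½ differently under the binary connectives.

false; ½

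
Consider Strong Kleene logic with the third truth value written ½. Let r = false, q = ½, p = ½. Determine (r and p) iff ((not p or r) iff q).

½

r and p = false and ½ = false
not p = not ½ = ½
not p or r = ½ or false = ½
(not p or r) iff q = ½ iff ½ = ½
(r and p) iff ((not p or r) iff q) = false iff ½ = ½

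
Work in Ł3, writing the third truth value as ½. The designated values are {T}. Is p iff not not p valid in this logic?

Yes

Every assignment of p over {T, ½, F} gives a value in {T}.
In particular, with p=½: p iff not not p = T.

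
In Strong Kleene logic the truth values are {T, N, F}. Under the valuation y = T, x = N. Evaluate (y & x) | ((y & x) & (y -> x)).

y & x = T & N = N
y & x = T & N = N
y -> x = T -> N = N  [~T | N]
(y & x) & (y -> x) = N & N = N
(y & x) | ((y & x) & (y -> x)) = N | N = N

N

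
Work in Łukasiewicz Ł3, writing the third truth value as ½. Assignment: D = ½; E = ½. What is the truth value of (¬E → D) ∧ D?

¬E = ¬½ = ½
¬E → D = ½ → ½ = ⊤
(¬E → D) ∧ D = ⊤ ∧ ½ = ½

½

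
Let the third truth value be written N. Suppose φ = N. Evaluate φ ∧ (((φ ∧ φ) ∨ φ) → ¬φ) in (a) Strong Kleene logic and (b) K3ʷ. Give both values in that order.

In Strong Kleene logic: φ ∧ φ = N ∧ N = N
(φ ∧ φ) ∨ φ = N ∨ N = N
¬φ = ¬N = N
((φ ∧ φ) ∨ φ) → ¬φ = N → N = N  [¬N ∨ N]
φ ∧ (((φ ∧ φ) ∨ φ) → ¬φ) = N ∧ N = N
In K3ʷ: φ ∧ φ = N ∧ N = N
(φ ∧ φ) ∨ φ = N ∨ N = N
¬φ = ¬N = N
((φ ∧ φ) ∨ φ) → ¬φ = N → N = N  [any arg is the third value ⇒ result is the third value]
φ ∧ (((φ ∧ φ) ∨ φ) → ¬φ) = N ∧ N = N

N; N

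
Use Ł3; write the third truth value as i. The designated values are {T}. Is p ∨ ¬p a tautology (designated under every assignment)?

No

Countermodel: p=i gives i, which is not designated.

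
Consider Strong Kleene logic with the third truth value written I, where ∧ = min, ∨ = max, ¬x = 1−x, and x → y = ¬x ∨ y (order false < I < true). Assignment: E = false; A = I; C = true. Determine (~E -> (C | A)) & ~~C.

true

~E = ~false = true
C | A = true | I = true
~E -> (C | A) = true -> true = true
~C = ~true = false
~~C = ~false = true
(~E -> (C | A)) & ~~C = true & true = true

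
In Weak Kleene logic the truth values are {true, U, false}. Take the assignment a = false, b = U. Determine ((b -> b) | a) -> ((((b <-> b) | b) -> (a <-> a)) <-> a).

b -> b = U -> U = U  [any arg is the third value ⇒ result is the third value]
(b -> b) | a = U | false = U
b <-> b = U <-> U = U
(b <-> b) | b = U | U = U
a <-> a = false <-> false = true
((b <-> b) | b) -> (a <-> a) = U -> true = U
(((b <-> b) | b) -> (a <-> a)) <-> a = U <-> false = U
((b -> b) | a) -> ((((b <-> b) | b) -> (a <-> a)) <-> a) = U -> U = U

U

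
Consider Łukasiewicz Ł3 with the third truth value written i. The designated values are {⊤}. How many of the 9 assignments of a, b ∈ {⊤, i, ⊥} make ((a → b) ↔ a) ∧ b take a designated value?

Designated under: (a=⊤, b=⊤).

1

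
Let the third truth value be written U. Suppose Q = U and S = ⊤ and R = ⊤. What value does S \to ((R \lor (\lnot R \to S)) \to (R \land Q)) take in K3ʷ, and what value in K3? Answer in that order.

In K3ʷ: \lnot R = \lnot ⊤ = ⊥
\lnot R \to S = ⊥ \to ⊤ = ⊤
R \lor (\lnot R \to S) = ⊤ \lor ⊤ = ⊤
R \land Q = ⊤ \land U = U
(R \lor (\lnot R \to S)) \to (R \land Q) = ⊤ \to U = U
S \to ((R \lor (\lnot R \to S)) \to (R \land Q)) = ⊤ \to U = U
In K3: \lnot R = \lnot ⊤ = ⊥
\lnot R \to S = ⊥ \to ⊤ = ⊤
R \lor (\lnot R \to S) = ⊤ \lor ⊤ = ⊤
R \land Q = ⊤ \land U = U
(R \lor (\lnot R \to S)) \to (R \land Q) = ⊤ \to U = U
S \to ((R \lor (\lnot R \to S)) \to (R \land Q)) = ⊤ \to U = U

U; U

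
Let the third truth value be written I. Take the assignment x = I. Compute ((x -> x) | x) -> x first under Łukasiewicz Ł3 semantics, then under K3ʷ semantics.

I; I

In Łukasiewicz Ł3: x -> x = I -> I = 1
(x -> x) | x = 1 | I = 1
((x -> x) | x) -> x = 1 -> I = I
In K3ʷ: x -> x = I -> I = I  [any arg is the third value ⇒ result is the third value]
(x -> x) | x = I | I = I
((x -> x) | x) -> x = I -> I = I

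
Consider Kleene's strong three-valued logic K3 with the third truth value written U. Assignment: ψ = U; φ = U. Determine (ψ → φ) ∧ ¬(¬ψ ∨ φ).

U

ψ → φ = U → U = U
¬ψ = ¬U = U
¬ψ ∨ φ = U ∨ U = U
¬(¬ψ ∨ φ) = ¬U = U
(ψ → φ) ∧ ¬(¬ψ ∨ φ) = U ∧ U = U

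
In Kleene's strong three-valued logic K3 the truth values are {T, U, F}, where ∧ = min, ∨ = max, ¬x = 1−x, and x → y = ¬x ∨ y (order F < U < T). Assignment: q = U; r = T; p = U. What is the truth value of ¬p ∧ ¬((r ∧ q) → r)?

F

¬p = ¬U = U
r ∧ q = T ∧ U = U
(r ∧ q) → r = U → T = T  [¬U ∨ T]
¬((r ∧ q) → r) = ¬T = F
¬p ∧ ¬((r ∧ q) → r) = U ∧ F = F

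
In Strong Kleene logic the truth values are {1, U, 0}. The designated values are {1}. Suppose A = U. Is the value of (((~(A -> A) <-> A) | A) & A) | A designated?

A -> A = U -> U = U  [~U | U]
~(A -> A) = ~U = U
~(A -> A) <-> A = U <-> U = U
(~(A -> A) <-> A) | A = U | U = U
((~(A -> A) <-> A) | A) & A = U & U = U
(((~(A -> A) <-> A) | A) & A) | A = U | U = U
U ∉ {1}.

No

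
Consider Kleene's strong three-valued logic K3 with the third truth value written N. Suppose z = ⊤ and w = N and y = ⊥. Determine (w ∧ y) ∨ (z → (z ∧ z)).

⊤

w ∧ y = N ∧ ⊥ = ⊥
z ∧ z = ⊤ ∧ ⊤ = ⊤
z → (z ∧ z) = ⊤ → ⊤ = ⊤
(w ∧ y) ∨ (z → (z ∧ z)) = ⊥ ∨ ⊤ = ⊤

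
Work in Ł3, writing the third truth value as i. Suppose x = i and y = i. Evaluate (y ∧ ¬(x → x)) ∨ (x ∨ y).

x → x = i → i = 1  [min(1, 1−½+½)]
¬(x → x) = ¬1 = 0
y ∧ ¬(x → x) = i ∧ 0 = 0
x ∨ y = i ∨ i = i
(y ∧ ¬(x → x)) ∨ (x ∨ y) = 0 ∨ i = i

i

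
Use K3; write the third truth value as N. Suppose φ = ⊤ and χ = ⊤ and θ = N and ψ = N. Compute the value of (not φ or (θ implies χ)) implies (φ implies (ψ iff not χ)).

N

not φ = not ⊤ = ⊥
θ implies χ = N implies ⊤ = ⊤  [not N or ⊤]
not φ or (θ implies χ) = ⊥ or ⊤ = ⊤
not χ = not ⊤ = ⊥
ψ iff not χ = N iff ⊥ = N
φ implies (ψ iff not χ) = ⊤ implies N = N
(not φ or (θ implies χ)) implies (φ implies (ψ iff not χ)) = ⊤ implies N = N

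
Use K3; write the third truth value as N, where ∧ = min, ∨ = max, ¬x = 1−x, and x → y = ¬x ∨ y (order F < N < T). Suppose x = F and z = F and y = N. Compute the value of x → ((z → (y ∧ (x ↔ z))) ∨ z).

T

x ↔ z = F ↔ F = T
y ∧ (x ↔ z) = N ∧ T = N
z → (y ∧ (x ↔ z)) = F → N = T  [¬F ∨ N]
(z → (y ∧ (x ↔ z))) ∨ z = T ∨ F = T
x → ((z → (y ∧ (x ↔ z))) ∨ z) = F → T = T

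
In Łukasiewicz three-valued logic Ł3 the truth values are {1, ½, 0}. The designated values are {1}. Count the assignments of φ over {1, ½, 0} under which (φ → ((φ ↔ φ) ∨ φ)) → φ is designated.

φ=1: 1 ✓
φ=½: ½ ·
φ=0: 0 ·

1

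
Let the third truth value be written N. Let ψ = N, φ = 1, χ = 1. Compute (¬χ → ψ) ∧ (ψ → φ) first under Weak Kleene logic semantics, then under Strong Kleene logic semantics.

N; 1

In Weak Kleene logic: ¬χ = ¬1 = 0
¬χ → ψ = 0 → N = N  [any arg is the third value ⇒ result is the third value]
ψ → φ = N → 1 = N
(¬χ → ψ) ∧ (ψ → φ) = N ∧ N = N
In Strong Kleene logic: ¬χ = ¬1 = 0
¬χ → ψ = 0 → N = 1  [¬0 ∨ N]
ψ → φ = N → 1 = 1
(¬χ → ψ) ∧ (ψ → φ) = 1 ∧ 1 = 1
They differ because Weak Kleene logic and Strong Kleene logic treat N differently under the binary connectives.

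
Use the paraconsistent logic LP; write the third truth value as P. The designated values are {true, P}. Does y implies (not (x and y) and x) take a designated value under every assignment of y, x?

Countermodel: y=true, x=true gives false, which is not designated.

No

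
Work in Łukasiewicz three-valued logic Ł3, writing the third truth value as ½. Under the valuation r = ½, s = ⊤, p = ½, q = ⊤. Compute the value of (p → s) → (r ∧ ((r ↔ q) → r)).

p → s = ½ → ⊤ = ⊤  [min(1, 1−½+1)]
r ↔ q = ½ ↔ ⊤ = ½
(r ↔ q) → r = ½ → ½ = ⊤
r ∧ ((r ↔ q) → r) = ½ ∧ ⊤ = ½
(p → s) → (r ∧ ((r ↔ q) → r)) = ⊤ → ½ = ½

½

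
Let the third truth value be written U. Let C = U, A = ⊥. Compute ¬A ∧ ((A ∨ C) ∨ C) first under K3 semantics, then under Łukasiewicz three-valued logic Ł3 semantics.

In K3: ¬A = ¬⊥ = ⊤
A ∨ C = ⊥ ∨ U = U
(A ∨ C) ∨ C = U ∨ U = U
¬A ∧ ((A ∨ C) ∨ C) = ⊤ ∧ U = U
In Łukasiewicz three-valued logic Ł3: ¬A = ¬⊥ = ⊤
A ∨ C = ⊥ ∨ U = U
(A ∨ C) ∨ C = U ∨ U = U
¬A ∧ ((A ∨ C) ∨ C) = ⊤ ∧ U = U

U; U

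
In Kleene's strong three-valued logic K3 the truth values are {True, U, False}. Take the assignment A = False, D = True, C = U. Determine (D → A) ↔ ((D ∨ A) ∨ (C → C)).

False

D → A = True → False = False
D ∨ A = True ∨ False = True
C → C = U → U = U  [¬U ∨ U]
(D ∨ A) ∨ (C → C) = True ∨ U = True
(D → A) ↔ ((D ∨ A) ∨ (C → C)) = False ↔ True = False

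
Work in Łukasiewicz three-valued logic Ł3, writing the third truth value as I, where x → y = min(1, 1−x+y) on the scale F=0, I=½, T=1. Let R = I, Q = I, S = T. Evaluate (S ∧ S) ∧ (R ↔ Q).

T

S ∧ S = T ∧ T = T
R ↔ Q = I ↔ I = T  [1 − |½−½|]
(S ∧ S) ∧ (R ↔ Q) = T ∧ T = T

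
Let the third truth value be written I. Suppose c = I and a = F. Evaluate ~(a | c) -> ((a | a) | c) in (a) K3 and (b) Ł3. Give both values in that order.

In K3: a | c = F | I = I
~(a | c) = ~I = I
a | a = F | F = F
(a | a) | c = F | I = I
~(a | c) -> ((a | a) | c) = I -> I = I  [~I | I]
In Ł3: a | c = F | I = I
~(a | c) = ~I = I
a | a = F | F = F
(a | a) | c = F | I = I
~(a | c) -> ((a | a) | c) = I -> I = T
They differ because K3 and Ł3 treat I differently under implication.

I; T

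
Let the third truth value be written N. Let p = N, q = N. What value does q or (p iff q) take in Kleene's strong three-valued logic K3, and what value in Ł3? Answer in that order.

In Kleene's strong three-valued logic K3: p iff q = N iff N = N
q or (p iff q) = N or N = N
In Ł3: p iff q = N iff N = T  [1 − |½−½|]
q or (p iff q) = N or T = T
They differ because Kleene's strong three-valued logic K3 and Ł3 treat N differently under implication.

N; T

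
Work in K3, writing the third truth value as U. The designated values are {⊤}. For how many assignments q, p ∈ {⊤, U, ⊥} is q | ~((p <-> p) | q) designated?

3

Designated under: (q=⊤, p=⊤); (q=⊤, p=U); (q=⊤, p=⊥).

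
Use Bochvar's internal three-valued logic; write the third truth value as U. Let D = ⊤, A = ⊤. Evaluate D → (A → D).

⊤

A → D = ⊤ → ⊤ = ⊤
D → (A → D) = ⊤ → ⊤ = ⊤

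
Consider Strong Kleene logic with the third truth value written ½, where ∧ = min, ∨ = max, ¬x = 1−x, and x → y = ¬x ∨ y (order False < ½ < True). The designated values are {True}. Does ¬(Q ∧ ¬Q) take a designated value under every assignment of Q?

No

Countermodel: Q=½ gives ½, which is not designated.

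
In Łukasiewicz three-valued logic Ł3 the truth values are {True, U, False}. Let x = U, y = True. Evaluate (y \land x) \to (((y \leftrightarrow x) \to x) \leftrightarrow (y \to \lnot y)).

U

y \land x = True \land U = U
y \leftrightarrow x = True \leftrightarrow U = U
(y \leftrightarrow x) \to x = U \to U = True
\lnot y = \lnot True = False
y \to \lnot y = True \to False = False
((y \leftrightarrow x) \to x) \leftrightarrow (y \to \lnot y) = True \leftrightarrow False = False
(y \land x) \to (((y \leftrightarrow x) \to x) \leftrightarrow (y \to \lnot y)) = U \to False = U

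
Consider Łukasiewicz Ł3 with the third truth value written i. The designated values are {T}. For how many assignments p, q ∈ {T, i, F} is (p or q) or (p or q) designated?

5

Of the 9 assignments, 5 give a value in {T}.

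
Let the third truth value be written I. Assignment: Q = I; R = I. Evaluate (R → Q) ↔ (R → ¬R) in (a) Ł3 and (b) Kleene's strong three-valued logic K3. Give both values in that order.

⊤; I

In Ł3: R → Q = I → I = ⊤  [min(1, 1−½+½)]
¬R = ¬I = I
R → ¬R = I → I = ⊤
(R → Q) ↔ (R → ¬R) = ⊤ ↔ ⊤ = ⊤
In Kleene's strong three-valued logic K3: R → Q = I → I = I  [¬I ∨ I]
¬R = ¬I = I
R → ¬R = I → I = I
(R → Q) ↔ (R → ¬R) = I ↔ I = I
They differ because Ł3 and Kleene's strong three-valued logic K3 treat I differently under implication.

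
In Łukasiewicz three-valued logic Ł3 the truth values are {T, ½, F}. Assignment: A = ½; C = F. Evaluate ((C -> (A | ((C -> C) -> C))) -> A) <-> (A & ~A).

C -> C = F -> F = T
(C -> C) -> C = T -> F = F
A | ((C -> C) -> C) = ½ | F = ½
C -> (A | ((C -> C) -> C)) = F -> ½ = T  [min(1, 1−0+½)]
(C -> (A | ((C -> C) -> C))) -> A = T -> ½ = ½
~A = ~½ = ½
A & ~A = ½ & ½ = ½
((C -> (A | ((C -> C) -> C))) -> A) <-> (A & ~A) = ½ <-> ½ = T

T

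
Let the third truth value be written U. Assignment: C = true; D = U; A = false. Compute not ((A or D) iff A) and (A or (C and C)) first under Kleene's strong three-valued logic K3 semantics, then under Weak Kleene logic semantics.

U; U

In Kleene's strong three-valued logic K3: A or D = false or U = U
(A or D) iff A = U iff false = U
not ((A or D) iff A) = not U = U
C and C = true and true = true
A or (C and C) = false or true = true
not ((A or D) iff A) and (A or (C and C)) = U and true = U
In Weak Kleene logic: A or D = false or U = U
(A or D) iff A = U iff false = U
not ((A or D) iff A) = not U = U
C and C = true and true = true
A or (C and C) = false or true = true
not ((A or D) iff A) and (A or (C and C)) = U and true = U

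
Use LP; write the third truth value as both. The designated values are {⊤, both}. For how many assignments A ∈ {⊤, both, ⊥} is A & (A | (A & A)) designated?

2

A=⊤: ⊤ ✓
A=both: both ✓
A=⊥: ⊥ ·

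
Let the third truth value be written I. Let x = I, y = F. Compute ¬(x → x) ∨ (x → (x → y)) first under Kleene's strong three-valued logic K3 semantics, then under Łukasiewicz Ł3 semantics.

In Kleene's strong three-valued logic K3: x → x = I → I = I
¬(x → x) = ¬I = I
x → y = I → F = I
x → (x → y) = I → I = I
¬(x → x) ∨ (x → (x → y)) = I ∨ I = I
In Łukasiewicz Ł3: x → x = I → I = T
¬(x → x) = ¬T = F
x → y = I → F = I
x → (x → y) = I → I = T
¬(x → x) ∨ (x → (x → y)) = F ∨ T = T
They differ because Kleene's strong three-valued logic K3 and Łukasiewicz Ł3 treat I differently under implication.

I; T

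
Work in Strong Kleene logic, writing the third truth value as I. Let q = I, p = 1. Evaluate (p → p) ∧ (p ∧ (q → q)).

I

p → p = 1 → 1 = 1
q → q = I → I = I  [¬I ∨ I]
p ∧ (q → q) = 1 ∧ I = I
(p → p) ∧ (p ∧ (q → q)) = 1 ∧ I = I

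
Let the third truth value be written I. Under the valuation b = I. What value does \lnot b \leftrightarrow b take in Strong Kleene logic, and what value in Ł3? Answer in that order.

In Strong Kleene logic: \lnot b = \lnot I = I
\lnot b \leftrightarrow b = I \leftrightarrow I = I
In Ł3: \lnot b = \lnot I = I
\lnot b \leftrightarrow b = I \leftrightarrow I = T
They differ because Strong Kleene logic and Ł3 treat I differently under implication.

I; T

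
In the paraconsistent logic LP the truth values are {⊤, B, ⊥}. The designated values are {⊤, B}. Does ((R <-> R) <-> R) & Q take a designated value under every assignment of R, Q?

No

Countermodel: R=⊤, Q=⊥ gives ⊥, which is not designated.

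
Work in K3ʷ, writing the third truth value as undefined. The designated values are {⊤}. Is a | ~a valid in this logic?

No

Countermodel: a=undefined gives undefined, which is not designated.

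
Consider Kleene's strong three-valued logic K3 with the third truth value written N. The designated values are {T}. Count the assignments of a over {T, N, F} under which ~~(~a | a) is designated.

2

a=T: T ✓
a=N: N ·
a=F: T ✓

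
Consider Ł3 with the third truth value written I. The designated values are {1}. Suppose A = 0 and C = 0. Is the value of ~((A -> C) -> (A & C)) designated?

A -> C = 0 -> 0 = 1
A & C = 0 & 0 = 0
(A -> C) -> (A & C) = 1 -> 0 = 0
~((A -> C) -> (A & C)) = ~0 = 1
1 ∈ {1}.

Yes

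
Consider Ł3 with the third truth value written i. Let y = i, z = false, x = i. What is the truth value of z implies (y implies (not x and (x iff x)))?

true

not x = not i = i
x iff x = i iff i = true
not x and (x iff x) = i and true = i
y implies (not x and (x iff x)) = i implies i = true
z implies (y implies (not x and (x iff x))) = false implies true = true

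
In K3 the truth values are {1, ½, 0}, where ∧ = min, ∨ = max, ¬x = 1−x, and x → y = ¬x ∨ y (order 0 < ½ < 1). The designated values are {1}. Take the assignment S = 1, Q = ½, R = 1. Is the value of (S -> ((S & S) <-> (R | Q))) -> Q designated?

No

S & S = 1 & 1 = 1
R | Q = 1 | ½ = 1
(S & S) <-> (R | Q) = 1 <-> 1 = 1
S -> ((S & S) <-> (R | Q)) = 1 -> 1 = 1
(S -> ((S & S) <-> (R | Q))) -> Q = 1 -> ½ = ½  [~1 | ½]
½ ∉ {1}.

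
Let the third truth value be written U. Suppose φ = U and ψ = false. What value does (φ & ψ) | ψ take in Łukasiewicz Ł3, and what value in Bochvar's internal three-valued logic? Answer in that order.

In Łukasiewicz Ł3: φ & ψ = U & false = false
(φ & ψ) | ψ = false | false = false
In Bochvar's internal three-valued logic: φ & ψ = U & false = U
(φ & ψ) | ψ = U | false = U
They differ because Łukasiewicz Ł3 and Bochvar's internal three-valued logic treat U differently under the binary connectives.

false; U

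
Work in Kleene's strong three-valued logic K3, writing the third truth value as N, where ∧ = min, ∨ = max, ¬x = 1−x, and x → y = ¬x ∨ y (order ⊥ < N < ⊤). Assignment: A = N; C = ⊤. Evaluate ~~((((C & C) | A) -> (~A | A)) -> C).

⊤

C & C = ⊤ & ⊤ = ⊤
(C & C) | A = ⊤ | N = ⊤
~A = ~N = N
~A | A = N | N = N
((C & C) | A) -> (~A | A) = ⊤ -> N = N  [~⊤ | N]
(((C & C) | A) -> (~A | A)) -> C = N -> ⊤ = ⊤
~((((C & C) | A) -> (~A | A)) -> C) = ~⊤ = ⊥
~~((((C & C) | A) -> (~A | A)) -> C) = ~⊥ = ⊤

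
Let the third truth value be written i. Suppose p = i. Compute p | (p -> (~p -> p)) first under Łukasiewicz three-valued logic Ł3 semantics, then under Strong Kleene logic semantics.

⊤; i

In Łukasiewicz three-valued logic Ł3: ~p = ~i = i
~p -> p = i -> i = ⊤  [min(1, 1−½+½)]
p -> (~p -> p) = i -> ⊤ = ⊤
p | (p -> (~p -> p)) = i | ⊤ = ⊤
In Strong Kleene logic: ~p = ~i = i
~p -> p = i -> i = i  [~i | i]
p -> (~p -> p) = i -> i = i
p | (p -> (~p -> p)) = i | i = i
They differ because Łukasiewicz three-valued logic Ł3 and Strong Kleene logic treat i differently under implication.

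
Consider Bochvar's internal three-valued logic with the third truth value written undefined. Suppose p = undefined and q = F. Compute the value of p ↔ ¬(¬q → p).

¬q = ¬F = T
¬q → p = T → undefined = undefined  [any arg is the third value ⇒ result is the third value]
¬(¬q → p) = ¬undefined = undefined
p ↔ ¬(¬q → p) = undefined ↔ undefined = undefined

undefined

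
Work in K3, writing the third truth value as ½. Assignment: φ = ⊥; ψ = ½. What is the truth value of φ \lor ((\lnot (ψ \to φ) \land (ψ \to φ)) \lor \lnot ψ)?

ψ \to φ = ½ \to ⊥ = ½
\lnot (ψ \to φ) = \lnot ½ = ½
ψ \to φ = ½ \to ⊥ = ½
\lnot (ψ \to φ) \land (ψ \to φ) = ½ \land ½ = ½
\lnot ψ = \lnot ½ = ½
(\lnot (ψ \to φ) \land (ψ \to φ)) \lor \lnot ψ = ½ \lor ½ = ½
φ \lor ((\lnot (ψ \to φ) \land (ψ \to φ)) \lor \lnot ψ) = ⊥ \lor ½ = ½

½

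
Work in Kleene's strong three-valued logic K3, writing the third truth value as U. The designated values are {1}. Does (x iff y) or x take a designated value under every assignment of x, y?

No

Countermodel: x=U, y=1 gives U, which is not designated.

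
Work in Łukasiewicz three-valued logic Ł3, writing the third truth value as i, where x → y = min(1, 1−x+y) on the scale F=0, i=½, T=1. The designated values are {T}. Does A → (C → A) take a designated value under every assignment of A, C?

Yes

Every assignment of A, C over {T, i, F} gives a value in {T}.
In particular, with A=i, C=i: A → (C → A) = T.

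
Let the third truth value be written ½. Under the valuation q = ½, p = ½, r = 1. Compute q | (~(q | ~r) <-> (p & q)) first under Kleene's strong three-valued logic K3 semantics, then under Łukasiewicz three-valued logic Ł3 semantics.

½; 1

In Kleene's strong three-valued logic K3: ~r = ~1 = 0
q | ~r = ½ | 0 = ½
~(q | ~r) = ~½ = ½
p & q = ½ & ½ = ½
~(q | ~r) <-> (p & q) = ½ <-> ½ = ½
q | (~(q | ~r) <-> (p & q)) = ½ | ½ = ½
In Łukasiewicz three-valued logic Ł3: ~r = ~1 = 0
q | ~r = ½ | 0 = ½
~(q | ~r) = ~½ = ½
p & q = ½ & ½ = ½
~(q | ~r) <-> (p & q) = ½ <-> ½ = 1  [1 − |½−½|]
q | (~(q | ~r) <-> (p & q)) = ½ | 1 = 1
They differ because Kleene's strong three-valued logic K3 and Łukasiewicz three-valued logic Ł3 treat ½ differently under implication.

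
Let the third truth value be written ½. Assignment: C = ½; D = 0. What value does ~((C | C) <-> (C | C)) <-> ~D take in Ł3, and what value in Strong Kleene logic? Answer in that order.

0; ½

In Ł3: C | C = ½ | ½ = ½
C | C = ½ | ½ = ½
(C | C) <-> (C | C) = ½ <-> ½ = 1
~((C | C) <-> (C | C)) = ~1 = 0
~D = ~0 = 1
~((C | C) <-> (C | C)) <-> ~D = 0 <-> 1 = 0
In Strong Kleene logic: C | C = ½ | ½ = ½
C | C = ½ | ½ = ½
(C | C) <-> (C | C) = ½ <-> ½ = ½
~((C | C) <-> (C | C)) = ~½ = ½
~D = ~0 = 1
~((C | C) <-> (C | C)) <-> ~D = ½ <-> 1 = ½
They differ because Ł3 and Strong Kleene logic treat ½ differently under implication.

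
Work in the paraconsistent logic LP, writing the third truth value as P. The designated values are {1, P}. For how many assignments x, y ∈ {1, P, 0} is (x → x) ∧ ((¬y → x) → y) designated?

Of the 9 assignments, 8 give a value in {1, P}.

8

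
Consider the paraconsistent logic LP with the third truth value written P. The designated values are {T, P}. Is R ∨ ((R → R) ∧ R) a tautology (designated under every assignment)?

No

Countermodel: R=F gives F, which is not designated.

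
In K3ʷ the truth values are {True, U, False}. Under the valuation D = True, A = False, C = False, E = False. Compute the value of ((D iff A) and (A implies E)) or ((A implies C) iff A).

D iff A = True iff False = False
A implies E = False implies False = True
(D iff A) and (A implies E) = False and True = False
A implies C = False implies False = True
(A implies C) iff A = True iff False = False
((D iff A) and (A implies E)) or ((A implies C) iff A) = False or False = False

False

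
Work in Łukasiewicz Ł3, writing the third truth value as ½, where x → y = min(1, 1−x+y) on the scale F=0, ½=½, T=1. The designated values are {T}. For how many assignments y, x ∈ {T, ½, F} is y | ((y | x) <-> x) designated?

8

Of the 9 assignments, 8 give a value in {T}.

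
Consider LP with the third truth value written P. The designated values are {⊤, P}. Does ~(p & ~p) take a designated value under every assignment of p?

Every assignment of p over {⊤, P, ⊥} gives a value in {⊤, P}.
In particular, with p=P: ~(p & ~p) = P.

Yes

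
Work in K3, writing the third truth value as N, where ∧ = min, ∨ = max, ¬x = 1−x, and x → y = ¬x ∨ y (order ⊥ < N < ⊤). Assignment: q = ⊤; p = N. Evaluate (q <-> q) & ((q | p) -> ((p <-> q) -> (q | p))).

⊤

q <-> q = ⊤ <-> ⊤ = ⊤
q | p = ⊤ | N = ⊤
p <-> q = N <-> ⊤ = N
q | p = ⊤ | N = ⊤
(p <-> q) -> (q | p) = N -> ⊤ = ⊤
(q | p) -> ((p <-> q) -> (q | p)) = ⊤ -> ⊤ = ⊤
(q <-> q) & ((q | p) -> ((p <-> q) -> (q | p))) = ⊤ & ⊤ = ⊤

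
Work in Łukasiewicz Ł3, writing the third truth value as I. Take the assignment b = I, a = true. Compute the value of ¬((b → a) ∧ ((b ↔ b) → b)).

b → a = I → true = true  [min(1, 1−½+1)]
b ↔ b = I ↔ I = true
(b ↔ b) → b = true → I = I
(b → a) ∧ ((b ↔ b) → b) = true ∧ I = I
¬((b → a) ∧ ((b ↔ b) → b)) = ¬I = I

I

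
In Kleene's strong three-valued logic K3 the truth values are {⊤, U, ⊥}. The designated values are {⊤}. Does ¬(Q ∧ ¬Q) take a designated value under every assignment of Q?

No

Countermodel: Q=U gives U, which is not designated.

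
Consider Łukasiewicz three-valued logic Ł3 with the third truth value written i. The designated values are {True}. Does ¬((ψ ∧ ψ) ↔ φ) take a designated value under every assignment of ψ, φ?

Countermodel: ψ=True, φ=True gives False, which is not designated.

No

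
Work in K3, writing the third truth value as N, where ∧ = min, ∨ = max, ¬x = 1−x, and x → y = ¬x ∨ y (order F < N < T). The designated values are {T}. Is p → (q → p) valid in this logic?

No

Countermodel: p=N, q=T gives N, which is not designated.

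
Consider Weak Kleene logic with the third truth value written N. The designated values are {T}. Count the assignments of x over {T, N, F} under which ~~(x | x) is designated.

x=T: T ✓
x=N: N ·
x=F: F ·

1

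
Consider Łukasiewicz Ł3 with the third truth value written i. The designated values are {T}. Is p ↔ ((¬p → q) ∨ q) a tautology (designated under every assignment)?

Countermodel: p=i, q=T gives i, which is not designated.

No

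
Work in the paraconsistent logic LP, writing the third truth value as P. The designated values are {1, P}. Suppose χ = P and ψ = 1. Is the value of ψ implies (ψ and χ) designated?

Yes

ψ and χ = 1 and P = P
ψ implies (ψ and χ) = 1 implies P = P
P ∈ {1, P}.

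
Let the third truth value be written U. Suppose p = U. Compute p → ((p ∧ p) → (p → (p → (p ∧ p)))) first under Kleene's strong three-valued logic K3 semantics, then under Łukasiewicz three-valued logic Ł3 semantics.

In Kleene's strong three-valued logic K3: p ∧ p = U ∧ U = U
p ∧ p = U ∧ U = U
p → (p ∧ p) = U → U = U  [¬U ∨ U]
p → (p → (p ∧ p)) = U → U = U
(p ∧ p) → (p → (p → (p ∧ p))) = U → U = U
p → ((p ∧ p) → (p → (p → (p ∧ p)))) = U → U = U
In Łukasiewicz three-valued logic Ł3: p ∧ p = U ∧ U = U
p ∧ p = U ∧ U = U
p → (p ∧ p) = U → U = ⊤
p → (p → (p ∧ p)) = U → ⊤ = ⊤
(p ∧ p) → (p → (p → (p ∧ p))) = U → ⊤ = ⊤
p → ((p ∧ p) → (p → (p → (p ∧ p)))) = U → ⊤ = ⊤
They differ because Kleene's strong three-valued logic K3 and Łukasiewicz three-valued logic Ł3 treat U differently under implication.

U; ⊤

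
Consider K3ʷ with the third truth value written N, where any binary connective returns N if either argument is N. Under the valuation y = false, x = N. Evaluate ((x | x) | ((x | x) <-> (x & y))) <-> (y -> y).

N

x | x = N | N = N
x | x = N | N = N
x & y = N & false = N
(x | x) <-> (x & y) = N <-> N = N
(x | x) | ((x | x) <-> (x & y)) = N | N = N
y -> y = false -> false = true
((x | x) | ((x | x) <-> (x & y))) <-> (y -> y) = N <-> true = N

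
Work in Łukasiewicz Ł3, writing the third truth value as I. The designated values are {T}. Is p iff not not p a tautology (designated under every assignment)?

Yes

Every assignment of p over {T, I, F} gives a value in {T}.
In particular, with p=I: p iff not not p = T.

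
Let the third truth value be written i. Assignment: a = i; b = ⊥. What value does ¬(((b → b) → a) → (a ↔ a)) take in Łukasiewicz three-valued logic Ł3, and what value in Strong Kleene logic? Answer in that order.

⊥; i

In Łukasiewicz three-valued logic Ł3: b → b = ⊥ → ⊥ = ⊤
(b → b) → a = ⊤ → i = i
a ↔ a = i ↔ i = ⊤
((b → b) → a) → (a ↔ a) = i → ⊤ = ⊤
¬(((b → b) → a) → (a ↔ a)) = ¬⊤ = ⊥
In Strong Kleene logic: b → b = ⊥ → ⊥ = ⊤
(b → b) → a = ⊤ → i = i  [¬⊤ ∨ i]
a ↔ a = i ↔ i = i
((b → b) → a) → (a ↔ a) = i → i = i
¬(((b → b) → a) → (a ↔ a)) = ¬i = i
They differ because Łukasiewicz three-valued logic Ł3 and Strong Kleene logic treat i differently under implication.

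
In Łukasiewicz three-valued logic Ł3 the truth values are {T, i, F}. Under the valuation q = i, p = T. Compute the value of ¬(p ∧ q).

p ∧ q = T ∧ i = i
¬(p ∧ q) = ¬i = i

i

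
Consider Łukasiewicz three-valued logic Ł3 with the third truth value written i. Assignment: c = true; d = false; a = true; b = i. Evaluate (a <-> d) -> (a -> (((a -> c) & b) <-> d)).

a <-> d = true <-> false = false
a -> c = true -> true = true
(a -> c) & b = true & i = i
((a -> c) & b) <-> d = i <-> false = i  [1 − |½−0|]
a -> (((a -> c) & b) <-> d) = true -> i = i
(a <-> d) -> (a -> (((a -> c) & b) <-> d)) = false -> i = true

true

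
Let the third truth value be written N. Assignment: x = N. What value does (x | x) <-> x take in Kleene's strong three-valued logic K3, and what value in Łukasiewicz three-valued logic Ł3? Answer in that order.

N; True

In Kleene's strong three-valued logic K3: x | x = N | N = N
(x | x) <-> x = N <-> N = N
In Łukasiewicz three-valued logic Ł3: x | x = N | N = N
(x | x) <-> x = N <-> N = True  [1 − |½−½|]
They differ because Kleene's strong three-valued logic K3 and Łukasiewicz three-valued logic Ł3 treat N differently under implication.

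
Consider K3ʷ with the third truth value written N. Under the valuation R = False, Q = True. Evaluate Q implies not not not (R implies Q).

R implies Q = False implies True = True
not (R implies Q) = not True = False
not not (R implies Q) = not False = True
not not not (R implies Q) = not True = False
Q implies not not not (R implies Q) = True implies False = False

False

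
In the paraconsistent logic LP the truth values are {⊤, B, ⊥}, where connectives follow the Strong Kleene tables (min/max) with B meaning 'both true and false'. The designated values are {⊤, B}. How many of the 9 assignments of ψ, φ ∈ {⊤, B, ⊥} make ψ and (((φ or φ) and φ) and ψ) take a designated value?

Designated under: (ψ=⊤, φ=⊤); (ψ=⊤, φ=B); (ψ=B, φ=⊤); (ψ=B, φ=B).

4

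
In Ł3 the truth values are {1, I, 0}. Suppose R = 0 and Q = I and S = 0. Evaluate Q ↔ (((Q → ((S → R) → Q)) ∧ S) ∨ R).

S → R = 0 → 0 = 1
(S → R) → Q = 1 → I = I
Q → ((S → R) → Q) = I → I = 1
(Q → ((S → R) → Q)) ∧ S = 1 ∧ 0 = 0
((Q → ((S → R) → Q)) ∧ S) ∨ R = 0 ∨ 0 = 0
Q ↔ (((Q → ((S → R) → Q)) ∧ S) ∨ R) = I ↔ 0 = I

I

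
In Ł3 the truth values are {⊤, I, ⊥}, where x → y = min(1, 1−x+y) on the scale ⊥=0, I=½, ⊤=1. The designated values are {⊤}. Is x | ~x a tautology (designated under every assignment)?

Countermodel: x=I gives I, which is not designated.

No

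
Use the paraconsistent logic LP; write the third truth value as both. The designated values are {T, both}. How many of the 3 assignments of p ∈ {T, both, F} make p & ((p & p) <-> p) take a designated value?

p=T: T ✓
p=both: both ✓
p=F: F ·

2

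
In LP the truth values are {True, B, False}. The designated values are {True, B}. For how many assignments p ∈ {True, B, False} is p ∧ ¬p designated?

p=True: False ·
p=B: B ✓
p=False: False ·

1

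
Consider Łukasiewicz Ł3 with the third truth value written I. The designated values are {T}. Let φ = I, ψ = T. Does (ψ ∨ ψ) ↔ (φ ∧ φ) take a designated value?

ψ ∨ ψ = T ∨ T = T
φ ∧ φ = I ∧ I = I
(ψ ∨ ψ) ↔ (φ ∧ φ) = T ↔ I = I  [1 − |1−½|]
I ∉ {T}.

No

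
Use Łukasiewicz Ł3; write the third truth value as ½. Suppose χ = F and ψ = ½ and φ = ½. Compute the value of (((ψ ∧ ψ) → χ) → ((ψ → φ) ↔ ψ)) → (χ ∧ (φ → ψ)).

F

ψ ∧ ψ = ½ ∧ ½ = ½
(ψ ∧ ψ) → χ = ½ → F = ½
ψ → φ = ½ → ½ = T
(ψ → φ) ↔ ψ = T ↔ ½ = ½
((ψ ∧ ψ) → χ) → ((ψ → φ) ↔ ψ) = ½ → ½ = T
φ → ψ = ½ → ½ = T
χ ∧ (φ → ψ) = F ∧ T = F
(((ψ ∧ ψ) → χ) → ((ψ → φ) ↔ ψ)) → (χ ∧ (φ → ψ)) = T → F = F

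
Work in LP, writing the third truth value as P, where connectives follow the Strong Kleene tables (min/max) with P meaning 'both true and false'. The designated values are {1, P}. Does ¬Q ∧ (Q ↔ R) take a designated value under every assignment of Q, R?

Countermodel: Q=1, R=1 gives 0, which is not designated.

No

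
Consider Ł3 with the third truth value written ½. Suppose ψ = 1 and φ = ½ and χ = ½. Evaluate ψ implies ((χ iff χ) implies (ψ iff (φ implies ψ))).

χ iff χ = ½ iff ½ = 1  [1 − |½−½|]
φ implies ψ = ½ implies 1 = 1
ψ iff (φ implies ψ) = 1 iff 1 = 1
(χ iff χ) implies (ψ iff (φ implies ψ)) = 1 implies 1 = 1
ψ implies ((χ iff χ) implies (ψ iff (φ implies ψ))) = 1 implies 1 = 1

1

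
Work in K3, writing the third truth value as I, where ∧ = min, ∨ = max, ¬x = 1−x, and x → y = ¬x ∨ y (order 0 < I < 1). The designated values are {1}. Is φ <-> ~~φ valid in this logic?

No

Countermodel: φ=I gives I, which is not designated.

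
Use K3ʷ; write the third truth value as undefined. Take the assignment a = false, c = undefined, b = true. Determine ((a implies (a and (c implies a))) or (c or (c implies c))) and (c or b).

c implies a = undefined implies false = undefined  [any arg is the third value ⇒ result is the third value]
a and (c implies a) = false and undefined = undefined
a implies (a and (c implies a)) = false implies undefined = undefined
c implies c = undefined implies undefined = undefined
c or (c implies c) = undefined or undefined = undefined
(a implies (a and (c implies a))) or (c or (c implies c)) = undefined or undefined = undefined
c or b = undefined or true = undefined
((a implies (a and (c implies a))) or (c or (c implies c))) and (c or b) = undefined and undefined = undefined

undefined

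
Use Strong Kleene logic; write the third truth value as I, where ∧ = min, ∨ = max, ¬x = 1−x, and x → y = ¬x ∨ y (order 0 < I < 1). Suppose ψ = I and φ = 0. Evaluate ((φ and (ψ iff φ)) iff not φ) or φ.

0

ψ iff φ = I iff 0 = I
φ and (ψ iff φ) = 0 and I = 0
not φ = not 0 = 1
(φ and (ψ iff φ)) iff not φ = 0 iff 1 = 0
((φ and (ψ iff φ)) iff not φ) or φ = 0 or 0 = 0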